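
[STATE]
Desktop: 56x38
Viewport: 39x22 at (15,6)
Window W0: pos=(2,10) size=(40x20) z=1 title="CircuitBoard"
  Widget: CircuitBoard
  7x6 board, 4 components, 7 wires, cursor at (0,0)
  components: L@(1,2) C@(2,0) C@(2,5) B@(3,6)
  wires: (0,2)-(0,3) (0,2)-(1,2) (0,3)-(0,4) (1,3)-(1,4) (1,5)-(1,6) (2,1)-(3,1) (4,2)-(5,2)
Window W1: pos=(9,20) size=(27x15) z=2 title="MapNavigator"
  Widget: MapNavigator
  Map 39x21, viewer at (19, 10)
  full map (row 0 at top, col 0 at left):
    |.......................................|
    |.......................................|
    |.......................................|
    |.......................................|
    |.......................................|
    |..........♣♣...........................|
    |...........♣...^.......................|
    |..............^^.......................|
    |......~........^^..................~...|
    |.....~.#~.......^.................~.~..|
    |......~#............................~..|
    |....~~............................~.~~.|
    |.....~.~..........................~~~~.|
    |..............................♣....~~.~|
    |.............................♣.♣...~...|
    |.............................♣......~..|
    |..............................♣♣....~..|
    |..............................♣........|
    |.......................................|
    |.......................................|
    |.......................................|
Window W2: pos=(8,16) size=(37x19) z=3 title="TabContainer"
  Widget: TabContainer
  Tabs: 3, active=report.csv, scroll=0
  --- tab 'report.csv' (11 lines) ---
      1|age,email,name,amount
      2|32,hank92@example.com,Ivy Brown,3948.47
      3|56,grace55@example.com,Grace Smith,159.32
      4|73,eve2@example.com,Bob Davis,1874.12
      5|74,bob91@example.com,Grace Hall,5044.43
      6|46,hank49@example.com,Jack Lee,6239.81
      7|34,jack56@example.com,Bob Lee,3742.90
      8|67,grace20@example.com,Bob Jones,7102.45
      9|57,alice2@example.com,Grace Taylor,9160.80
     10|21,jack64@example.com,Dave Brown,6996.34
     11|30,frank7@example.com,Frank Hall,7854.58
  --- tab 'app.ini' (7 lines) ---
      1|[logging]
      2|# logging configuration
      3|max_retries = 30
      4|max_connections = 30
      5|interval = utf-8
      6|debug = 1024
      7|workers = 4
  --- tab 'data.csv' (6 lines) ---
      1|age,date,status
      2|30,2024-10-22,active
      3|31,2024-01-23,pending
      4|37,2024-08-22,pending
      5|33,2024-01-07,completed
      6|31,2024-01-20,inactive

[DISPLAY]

                                       
                                       
                                       
                                       
━━━━━━━━━━━━━━━━━━━━━━━━━━┓            
d                         ┃            
──────────────────────────┨            
 5 6                      ┃            
· ─ · ─ ·                 ┃            
│                         ┃            
━━━━━━━━━━━━━━━━━━━━━━━━━━━━━┓         
ntainer                      ┃         
─────────────────────────────┨         
t.csv]│ app.ini │ data.csv   ┃         
─────────────────────────────┃         
ail,name,amount              ┃         
k92@example.com,Ivy Brown,394┃         
ce55@example.com,Grace Smith,┃         
2@example.com,Bob Davis,1874.┃         
91@example.com,Grace Hall,504┃         
k49@example.com,Jack Lee,6239┃         
k56@example.com,Bob Lee,3742.┃         


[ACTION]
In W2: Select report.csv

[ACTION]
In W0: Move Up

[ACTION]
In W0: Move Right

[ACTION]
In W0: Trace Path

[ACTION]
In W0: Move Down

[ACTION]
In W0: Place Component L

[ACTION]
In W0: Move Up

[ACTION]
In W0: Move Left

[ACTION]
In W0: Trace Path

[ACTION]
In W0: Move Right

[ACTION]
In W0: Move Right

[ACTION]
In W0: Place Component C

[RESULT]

                                       
                                       
                                       
                                       
━━━━━━━━━━━━━━━━━━━━━━━━━━┓            
d                         ┃            
──────────────────────────┨            
 5 6                      ┃            
C]─ · ─ ·                 ┃            
│                         ┃            
━━━━━━━━━━━━━━━━━━━━━━━━━━━━━┓         
ntainer                      ┃         
─────────────────────────────┨         
t.csv]│ app.ini │ data.csv   ┃         
─────────────────────────────┃         
ail,name,amount              ┃         
k92@example.com,Ivy Brown,394┃         
ce55@example.com,Grace Smith,┃         
2@example.com,Bob Davis,1874.┃         
91@example.com,Grace Hall,504┃         
k49@example.com,Jack Lee,6239┃         
k56@example.com,Bob Lee,3742.┃         


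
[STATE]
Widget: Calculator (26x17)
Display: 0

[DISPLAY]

                         0
┌───┬───┬───┬───┐         
│ 7 │ 8 │ 9 │ ÷ │         
├───┼───┼───┼───┤         
│ 4 │ 5 │ 6 │ × │         
├───┼───┼───┼───┤         
│ 1 │ 2 │ 3 │ - │         
├───┼───┼───┼───┤         
│ 0 │ . │ = │ + │         
├───┼───┼───┼───┤         
│ C │ MC│ MR│ M+│         
└───┴───┴───┴───┘         
                          
                          
                          
                          
                          


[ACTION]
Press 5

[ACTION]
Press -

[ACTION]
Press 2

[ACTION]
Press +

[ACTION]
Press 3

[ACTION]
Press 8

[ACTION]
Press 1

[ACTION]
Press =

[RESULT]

                       384
┌───┬───┬───┬───┐         
│ 7 │ 8 │ 9 │ ÷ │         
├───┼───┼───┼───┤         
│ 4 │ 5 │ 6 │ × │         
├───┼───┼───┼───┤         
│ 1 │ 2 │ 3 │ - │         
├───┼───┼───┼───┤         
│ 0 │ . │ = │ + │         
├───┼───┼───┼───┤         
│ C │ MC│ MR│ M+│         
└───┴───┴───┴───┘         
                          
                          
                          
                          
                          


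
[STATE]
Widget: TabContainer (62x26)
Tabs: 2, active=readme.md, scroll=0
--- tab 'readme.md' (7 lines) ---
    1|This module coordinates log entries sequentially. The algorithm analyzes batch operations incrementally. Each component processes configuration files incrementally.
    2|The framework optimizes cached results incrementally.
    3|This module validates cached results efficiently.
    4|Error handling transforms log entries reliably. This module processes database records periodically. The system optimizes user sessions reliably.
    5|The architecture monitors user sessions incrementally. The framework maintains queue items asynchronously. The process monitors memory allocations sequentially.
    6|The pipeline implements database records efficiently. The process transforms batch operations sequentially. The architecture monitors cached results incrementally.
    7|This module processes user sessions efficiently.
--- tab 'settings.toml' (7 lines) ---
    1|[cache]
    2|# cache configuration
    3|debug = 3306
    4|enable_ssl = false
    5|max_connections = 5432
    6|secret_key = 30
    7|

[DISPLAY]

[readme.md]│ settings.toml                                    
──────────────────────────────────────────────────────────────
This module coordinates log entries sequentially. The algorith
The framework optimizes cached results incrementally.         
This module validates cached results efficiently.             
Error handling transforms log entries reliably. This module pr
The architecture monitors user sessions incrementally. The fra
The pipeline implements database records efficiently. The proc
This module processes user sessions efficiently.              
                                                              
                                                              
                                                              
                                                              
                                                              
                                                              
                                                              
                                                              
                                                              
                                                              
                                                              
                                                              
                                                              
                                                              
                                                              
                                                              
                                                              


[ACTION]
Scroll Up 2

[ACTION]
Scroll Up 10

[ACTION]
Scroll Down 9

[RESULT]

[readme.md]│ settings.toml                                    
──────────────────────────────────────────────────────────────
This module processes user sessions efficiently.              
                                                              
                                                              
                                                              
                                                              
                                                              
                                                              
                                                              
                                                              
                                                              
                                                              
                                                              
                                                              
                                                              
                                                              
                                                              
                                                              
                                                              
                                                              
                                                              
                                                              
                                                              
                                                              
                                                              


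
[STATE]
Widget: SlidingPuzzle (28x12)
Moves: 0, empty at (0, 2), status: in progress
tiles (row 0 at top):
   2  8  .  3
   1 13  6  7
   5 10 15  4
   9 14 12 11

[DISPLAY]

┌────┬────┬────┬────┐       
│  2 │  8 │    │  3 │       
├────┼────┼────┼────┤       
│  1 │ 13 │  6 │  7 │       
├────┼────┼────┼────┤       
│  5 │ 10 │ 15 │  4 │       
├────┼────┼────┼────┤       
│  9 │ 14 │ 12 │ 11 │       
└────┴────┴────┴────┘       
Moves: 0                    
                            
                            


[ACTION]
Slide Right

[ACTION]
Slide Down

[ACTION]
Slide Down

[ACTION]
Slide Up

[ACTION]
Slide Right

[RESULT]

┌────┬────┬────┬────┐       
│  2 │ 13 │  8 │  3 │       
├────┼────┼────┼────┤       
│    │  1 │  6 │  7 │       
├────┼────┼────┼────┤       
│  5 │ 10 │ 15 │  4 │       
├────┼────┼────┼────┤       
│  9 │ 14 │ 12 │ 11 │       
└────┴────┴────┴────┘       
Moves: 3                    
                            
                            


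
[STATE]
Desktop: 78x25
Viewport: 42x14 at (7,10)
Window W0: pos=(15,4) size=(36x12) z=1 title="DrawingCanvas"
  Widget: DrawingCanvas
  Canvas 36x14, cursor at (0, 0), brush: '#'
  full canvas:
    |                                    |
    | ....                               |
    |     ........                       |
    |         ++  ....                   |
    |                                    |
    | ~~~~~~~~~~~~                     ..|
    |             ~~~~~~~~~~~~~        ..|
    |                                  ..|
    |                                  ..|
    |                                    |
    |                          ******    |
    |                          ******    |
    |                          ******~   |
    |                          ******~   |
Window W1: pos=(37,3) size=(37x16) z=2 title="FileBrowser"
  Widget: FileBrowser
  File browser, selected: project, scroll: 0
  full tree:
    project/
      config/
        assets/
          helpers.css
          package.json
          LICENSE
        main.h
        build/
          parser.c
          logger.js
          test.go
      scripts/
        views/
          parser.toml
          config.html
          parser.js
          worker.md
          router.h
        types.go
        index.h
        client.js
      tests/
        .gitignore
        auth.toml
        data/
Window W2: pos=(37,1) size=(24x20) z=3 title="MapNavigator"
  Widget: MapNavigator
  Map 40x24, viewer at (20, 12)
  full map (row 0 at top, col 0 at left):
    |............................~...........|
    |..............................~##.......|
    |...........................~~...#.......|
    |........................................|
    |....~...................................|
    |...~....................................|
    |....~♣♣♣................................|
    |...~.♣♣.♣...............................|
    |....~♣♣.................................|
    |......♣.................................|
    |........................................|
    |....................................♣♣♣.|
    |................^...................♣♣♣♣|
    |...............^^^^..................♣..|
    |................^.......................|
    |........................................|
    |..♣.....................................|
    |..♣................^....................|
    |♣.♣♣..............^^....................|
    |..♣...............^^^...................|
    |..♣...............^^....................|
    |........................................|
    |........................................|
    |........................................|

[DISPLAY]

        ┃         ++  ....    ┃...........
        ┃                     ┃...........
        ┃ ~~~~~~~~~~~~        ┃.......^...
        ┃             ~~~~~~~~┃......^^^^.
        ┃                     ┃.......^...
        ┗━━━━━━━━━━━━━━━━━━━━━┃...........
                              ┃...........
                              ┃..........^
                              ┃.........^^
                              ┃.........^^
                              ┗━━━━━━━━━━━
                                          
                                          
                                          


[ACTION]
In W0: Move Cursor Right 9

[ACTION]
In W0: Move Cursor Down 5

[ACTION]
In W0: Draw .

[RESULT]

        ┃         ++  ....    ┃...........
        ┃                     ┃...........
        ┃ ~~~~~~~~.~~~        ┃.......^...
        ┃             ~~~~~~~~┃......^^^^.
        ┃                     ┃.......^...
        ┗━━━━━━━━━━━━━━━━━━━━━┃...........
                              ┃...........
                              ┃..........^
                              ┃.........^^
                              ┃.........^^
                              ┗━━━━━━━━━━━
                                          
                                          
                                          


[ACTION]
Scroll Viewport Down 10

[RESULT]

        ┃                     ┃...........
        ┃ ~~~~~~~~.~~~        ┃.......^...
        ┃             ~~~~~~~~┃......^^^^.
        ┃                     ┃.......^...
        ┗━━━━━━━━━━━━━━━━━━━━━┃...........
                              ┃...........
                              ┃..........^
                              ┃.........^^
                              ┃.........^^
                              ┗━━━━━━━━━━━
                                          
                                          
                                          
                                          


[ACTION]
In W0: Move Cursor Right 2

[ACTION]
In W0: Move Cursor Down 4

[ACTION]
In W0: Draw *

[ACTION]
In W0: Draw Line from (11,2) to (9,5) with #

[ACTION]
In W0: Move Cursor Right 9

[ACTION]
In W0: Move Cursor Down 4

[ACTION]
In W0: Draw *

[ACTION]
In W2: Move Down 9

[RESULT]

        ┃                     ┃.........^^
        ┃ ~~~~~~~~.~~~        ┃...........
        ┃             ~~~~~~~~┃...........
        ┃                     ┃...........
        ┗━━━━━━━━━━━━━━━━━━━━━┃           
                              ┃           
                              ┃           
                              ┃           
                              ┃           
                              ┗━━━━━━━━━━━
                                          
                                          
                                          
                                          


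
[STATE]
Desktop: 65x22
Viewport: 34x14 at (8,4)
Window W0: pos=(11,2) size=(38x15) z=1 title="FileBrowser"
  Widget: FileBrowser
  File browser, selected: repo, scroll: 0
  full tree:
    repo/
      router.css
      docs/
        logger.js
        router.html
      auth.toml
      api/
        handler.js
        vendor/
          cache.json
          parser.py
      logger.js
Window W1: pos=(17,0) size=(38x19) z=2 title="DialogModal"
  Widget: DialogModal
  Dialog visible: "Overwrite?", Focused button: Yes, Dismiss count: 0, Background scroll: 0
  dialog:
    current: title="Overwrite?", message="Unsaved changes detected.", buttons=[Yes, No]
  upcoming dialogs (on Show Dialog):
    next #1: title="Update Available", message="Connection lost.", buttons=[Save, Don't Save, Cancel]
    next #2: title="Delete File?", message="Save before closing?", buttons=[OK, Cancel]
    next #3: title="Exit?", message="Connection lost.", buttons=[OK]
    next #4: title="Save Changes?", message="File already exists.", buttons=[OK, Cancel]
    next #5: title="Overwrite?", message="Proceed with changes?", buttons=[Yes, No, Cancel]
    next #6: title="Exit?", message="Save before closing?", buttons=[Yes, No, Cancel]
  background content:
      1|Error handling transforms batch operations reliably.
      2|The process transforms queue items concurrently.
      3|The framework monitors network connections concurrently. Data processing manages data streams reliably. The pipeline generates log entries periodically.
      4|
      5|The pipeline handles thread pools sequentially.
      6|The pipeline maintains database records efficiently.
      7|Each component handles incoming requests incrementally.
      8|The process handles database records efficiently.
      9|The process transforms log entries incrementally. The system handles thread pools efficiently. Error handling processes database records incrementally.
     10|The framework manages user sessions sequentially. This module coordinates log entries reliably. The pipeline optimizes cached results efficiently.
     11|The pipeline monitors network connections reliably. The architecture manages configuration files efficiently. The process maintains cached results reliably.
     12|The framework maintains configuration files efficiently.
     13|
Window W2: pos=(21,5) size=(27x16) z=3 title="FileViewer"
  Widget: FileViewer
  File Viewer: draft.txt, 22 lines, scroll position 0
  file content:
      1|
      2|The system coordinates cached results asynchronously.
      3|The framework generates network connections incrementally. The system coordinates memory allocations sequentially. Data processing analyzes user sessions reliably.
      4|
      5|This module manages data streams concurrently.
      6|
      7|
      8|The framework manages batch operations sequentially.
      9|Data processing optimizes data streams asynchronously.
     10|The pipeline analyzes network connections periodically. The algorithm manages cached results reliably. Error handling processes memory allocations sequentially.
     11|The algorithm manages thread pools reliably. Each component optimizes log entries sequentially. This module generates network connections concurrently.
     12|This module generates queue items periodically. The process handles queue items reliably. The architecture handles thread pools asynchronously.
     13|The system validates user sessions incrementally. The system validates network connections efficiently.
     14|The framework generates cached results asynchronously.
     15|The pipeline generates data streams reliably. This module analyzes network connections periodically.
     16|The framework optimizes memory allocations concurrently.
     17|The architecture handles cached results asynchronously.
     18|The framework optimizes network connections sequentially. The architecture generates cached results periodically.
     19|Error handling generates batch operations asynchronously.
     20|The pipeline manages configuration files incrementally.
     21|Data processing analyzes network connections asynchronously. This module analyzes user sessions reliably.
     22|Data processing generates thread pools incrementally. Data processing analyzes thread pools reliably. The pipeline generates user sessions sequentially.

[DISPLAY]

   ┠─────┃The process transforms q
   ┃> [-]┃The┏━━━━━━━━━━━━━━━━━━━━
   ┃    r┃   ┃ FileViewer         
   ┃    [┃The┠────────────────────
   ┃    a┃The┃                    
   ┃    [┃Eac┃The system coordinat
   ┃    l┃The┃The framework genera
   ┃     ┃The┃                    
   ┃     ┃The┃This module manages 
   ┃     ┃The┃                    
   ┃     ┃The┃                    
   ┃     ┃   ┃The framework manage
   ┗━━━━━┃   ┃Data processing opti
         ┃   ┃The pipeline analyze


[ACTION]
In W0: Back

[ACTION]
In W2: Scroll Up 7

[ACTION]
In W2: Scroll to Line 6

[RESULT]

   ┠─────┃The process transforms q
   ┃> [-]┃The┏━━━━━━━━━━━━━━━━━━━━
   ┃    r┃   ┃ FileViewer         
   ┃    [┃The┠────────────────────
   ┃    a┃The┃                    
   ┃    [┃Eac┃                    
   ┃    l┃The┃The framework manage
   ┃     ┃The┃Data processing opti
   ┃     ┃The┃The pipeline analyze
   ┃     ┃The┃The algorithm manage
   ┃     ┃The┃This module generate
   ┃     ┃   ┃The system validates
   ┗━━━━━┃   ┃The framework genera
         ┃   ┃The pipeline generat


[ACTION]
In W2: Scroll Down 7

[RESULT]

   ┠─────┃The process transforms q
   ┃> [-]┃The┏━━━━━━━━━━━━━━━━━━━━
   ┃    r┃   ┃ FileViewer         
   ┃    [┃The┠────────────────────
   ┃    a┃The┃The algorithm manage
   ┃    [┃Eac┃This module generate
   ┃    l┃The┃The system validates
   ┃     ┃The┃The framework genera
   ┃     ┃The┃The pipeline generat
   ┃     ┃The┃The framework optimi
   ┃     ┃The┃The architecture han
   ┃     ┃   ┃The framework optimi
   ┗━━━━━┃   ┃Error handling gener
         ┃   ┃The pipeline manages


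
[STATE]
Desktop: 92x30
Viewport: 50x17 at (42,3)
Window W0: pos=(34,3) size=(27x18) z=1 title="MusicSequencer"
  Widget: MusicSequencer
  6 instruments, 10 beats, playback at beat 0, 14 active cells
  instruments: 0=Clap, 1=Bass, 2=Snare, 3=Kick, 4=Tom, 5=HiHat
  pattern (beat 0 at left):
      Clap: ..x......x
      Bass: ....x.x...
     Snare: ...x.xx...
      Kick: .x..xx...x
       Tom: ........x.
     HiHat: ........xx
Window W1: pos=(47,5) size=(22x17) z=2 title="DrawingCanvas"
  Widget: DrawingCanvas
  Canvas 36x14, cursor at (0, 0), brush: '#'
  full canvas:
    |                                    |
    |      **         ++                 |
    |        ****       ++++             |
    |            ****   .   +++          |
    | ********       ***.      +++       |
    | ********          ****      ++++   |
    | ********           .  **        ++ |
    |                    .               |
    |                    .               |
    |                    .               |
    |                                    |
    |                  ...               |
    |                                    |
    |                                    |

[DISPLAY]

━━━━━━━━━━━━━━━━━━┓                               
equencer          ┃                               
─────┏━━━━━━━━━━━━━━━━━━━━┓                       
12345┃ DrawingCanvas      ┃                       
·█···┠────────────────────┨                       
···█·┃+                   ┃                       
··█·█┃      **         ++ ┃                       
█··██┃        ****       +┃                       
·····┃            ****   .┃                       
·····┃ ********       ***.┃                       
     ┃ ********          *┃                       
     ┃ ********           ┃                       
     ┃                    ┃                       
     ┃                    ┃                       
     ┃                    ┃                       
     ┃                    ┃                       
     ┃                  ..┃                       


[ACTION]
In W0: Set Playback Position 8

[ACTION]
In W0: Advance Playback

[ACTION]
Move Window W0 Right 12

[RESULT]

    ┏━━━━━━━━━━━━━━━━━━━━━━━━━┓                   
    ┃ MusicSequencer          ┃                   
    ┠┏━━━━━━━━━━━━━━━━━━━━┓───┨                   
    ┃┃ DrawingCanvas      ┃   ┃                   
    ┃┠────────────────────┨   ┃                   
    ┃┃+                   ┃   ┃                   
    ┃┃      **         ++ ┃   ┃                   
    ┃┃        ****       +┃   ┃                   
    ┃┃            ****   .┃   ┃                   
    ┃┃ ********       ***.┃   ┃                   
    ┃┃ ********          *┃   ┃                   
    ┃┃ ********           ┃   ┃                   
    ┃┃                    ┃   ┃                   
    ┃┃                    ┃   ┃                   
    ┃┃                    ┃   ┃                   
    ┃┃                    ┃   ┃                   
    ┃┃                  ..┃   ┃                   


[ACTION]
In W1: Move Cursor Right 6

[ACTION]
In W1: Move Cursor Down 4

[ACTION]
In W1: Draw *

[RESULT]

    ┏━━━━━━━━━━━━━━━━━━━━━━━━━┓                   
    ┃ MusicSequencer          ┃                   
    ┠┏━━━━━━━━━━━━━━━━━━━━┓───┨                   
    ┃┃ DrawingCanvas      ┃   ┃                   
    ┃┠────────────────────┨   ┃                   
    ┃┃                    ┃   ┃                   
    ┃┃      **         ++ ┃   ┃                   
    ┃┃        ****       +┃   ┃                   
    ┃┃            ****   .┃   ┃                   
    ┃┃ ********       ***.┃   ┃                   
    ┃┃ ********          *┃   ┃                   
    ┃┃ ********           ┃   ┃                   
    ┃┃                    ┃   ┃                   
    ┃┃                    ┃   ┃                   
    ┃┃                    ┃   ┃                   
    ┃┃                    ┃   ┃                   
    ┃┃                  ..┃   ┃                   


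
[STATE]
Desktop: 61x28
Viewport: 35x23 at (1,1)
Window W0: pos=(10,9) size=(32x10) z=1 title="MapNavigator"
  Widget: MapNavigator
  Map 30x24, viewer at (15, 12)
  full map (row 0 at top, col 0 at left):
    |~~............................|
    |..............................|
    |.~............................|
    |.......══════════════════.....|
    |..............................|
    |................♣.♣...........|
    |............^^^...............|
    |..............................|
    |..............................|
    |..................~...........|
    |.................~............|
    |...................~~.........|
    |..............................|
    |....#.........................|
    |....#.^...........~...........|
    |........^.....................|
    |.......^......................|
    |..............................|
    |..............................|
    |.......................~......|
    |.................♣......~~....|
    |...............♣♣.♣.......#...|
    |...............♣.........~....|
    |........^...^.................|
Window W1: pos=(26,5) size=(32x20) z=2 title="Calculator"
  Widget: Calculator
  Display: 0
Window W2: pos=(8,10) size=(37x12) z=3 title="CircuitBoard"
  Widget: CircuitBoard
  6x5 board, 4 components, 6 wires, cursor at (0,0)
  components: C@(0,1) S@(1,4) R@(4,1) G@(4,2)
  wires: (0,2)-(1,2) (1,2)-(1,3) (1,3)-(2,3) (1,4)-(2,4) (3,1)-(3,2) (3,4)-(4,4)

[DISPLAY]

                                   
                                   
                                   
                                   
                         ┏━━━━━━━━━
                         ┃ Calculat
                         ┠─────────
                         ┃         
         ┏━━━━━━━━━━━━━━━┃┌───┬───┬
       ┏━━━━━━━━━━━━━━━━━━━━━━━━━━━
       ┃ CircuitBoard              
       ┠───────────────────────────
       ┃   0 1 2 3 4 5             
       ┃0  [.]  C   ·              
       ┃            │              
       ┃1           · ─ ·   S      
       ┃                │   │      
       ┃2               ·   ·      
       ┃                           
       ┃3       · ─ ·       ·      
       ┗━━━━━━━━━━━━━━━━━━━━━━━━━━━
                         ┃         
                         ┃         


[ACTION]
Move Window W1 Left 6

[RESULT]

                                   
                                   
                                   
                                   
                   ┏━━━━━━━━━━━━━━━
                   ┃ Calculator    
                   ┠───────────────
                   ┃               
         ┏━━━━━━━━━┃┌───┬───┬───┬──
       ┏━━━━━━━━━━━━━━━━━━━━━━━━━━━
       ┃ CircuitBoard              
       ┠───────────────────────────
       ┃   0 1 2 3 4 5             
       ┃0  [.]  C   ·              
       ┃            │              
       ┃1           · ─ ·   S      
       ┃                │   │      
       ┃2               ·   ·      
       ┃                           
       ┃3       · ─ ·       ·      
       ┗━━━━━━━━━━━━━━━━━━━━━━━━━━━
                   ┃               
                   ┃               


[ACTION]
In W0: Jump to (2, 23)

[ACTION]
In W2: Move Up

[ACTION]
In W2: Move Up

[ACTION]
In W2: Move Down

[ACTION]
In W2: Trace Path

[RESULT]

                                   
                                   
                                   
                                   
                   ┏━━━━━━━━━━━━━━━
                   ┃ Calculator    
                   ┠───────────────
                   ┃               
         ┏━━━━━━━━━┃┌───┬───┬───┬──
       ┏━━━━━━━━━━━━━━━━━━━━━━━━━━━
       ┃ CircuitBoard              
       ┠───────────────────────────
       ┃   0 1 2 3 4 5             
       ┃0       C   ·              
       ┃            │              
       ┃1  [.]      · ─ ·   S      
       ┃                │   │      
       ┃2               ·   ·      
       ┃                           
       ┃3       · ─ ·       ·      
       ┗━━━━━━━━━━━━━━━━━━━━━━━━━━━
                   ┃               
                   ┃               


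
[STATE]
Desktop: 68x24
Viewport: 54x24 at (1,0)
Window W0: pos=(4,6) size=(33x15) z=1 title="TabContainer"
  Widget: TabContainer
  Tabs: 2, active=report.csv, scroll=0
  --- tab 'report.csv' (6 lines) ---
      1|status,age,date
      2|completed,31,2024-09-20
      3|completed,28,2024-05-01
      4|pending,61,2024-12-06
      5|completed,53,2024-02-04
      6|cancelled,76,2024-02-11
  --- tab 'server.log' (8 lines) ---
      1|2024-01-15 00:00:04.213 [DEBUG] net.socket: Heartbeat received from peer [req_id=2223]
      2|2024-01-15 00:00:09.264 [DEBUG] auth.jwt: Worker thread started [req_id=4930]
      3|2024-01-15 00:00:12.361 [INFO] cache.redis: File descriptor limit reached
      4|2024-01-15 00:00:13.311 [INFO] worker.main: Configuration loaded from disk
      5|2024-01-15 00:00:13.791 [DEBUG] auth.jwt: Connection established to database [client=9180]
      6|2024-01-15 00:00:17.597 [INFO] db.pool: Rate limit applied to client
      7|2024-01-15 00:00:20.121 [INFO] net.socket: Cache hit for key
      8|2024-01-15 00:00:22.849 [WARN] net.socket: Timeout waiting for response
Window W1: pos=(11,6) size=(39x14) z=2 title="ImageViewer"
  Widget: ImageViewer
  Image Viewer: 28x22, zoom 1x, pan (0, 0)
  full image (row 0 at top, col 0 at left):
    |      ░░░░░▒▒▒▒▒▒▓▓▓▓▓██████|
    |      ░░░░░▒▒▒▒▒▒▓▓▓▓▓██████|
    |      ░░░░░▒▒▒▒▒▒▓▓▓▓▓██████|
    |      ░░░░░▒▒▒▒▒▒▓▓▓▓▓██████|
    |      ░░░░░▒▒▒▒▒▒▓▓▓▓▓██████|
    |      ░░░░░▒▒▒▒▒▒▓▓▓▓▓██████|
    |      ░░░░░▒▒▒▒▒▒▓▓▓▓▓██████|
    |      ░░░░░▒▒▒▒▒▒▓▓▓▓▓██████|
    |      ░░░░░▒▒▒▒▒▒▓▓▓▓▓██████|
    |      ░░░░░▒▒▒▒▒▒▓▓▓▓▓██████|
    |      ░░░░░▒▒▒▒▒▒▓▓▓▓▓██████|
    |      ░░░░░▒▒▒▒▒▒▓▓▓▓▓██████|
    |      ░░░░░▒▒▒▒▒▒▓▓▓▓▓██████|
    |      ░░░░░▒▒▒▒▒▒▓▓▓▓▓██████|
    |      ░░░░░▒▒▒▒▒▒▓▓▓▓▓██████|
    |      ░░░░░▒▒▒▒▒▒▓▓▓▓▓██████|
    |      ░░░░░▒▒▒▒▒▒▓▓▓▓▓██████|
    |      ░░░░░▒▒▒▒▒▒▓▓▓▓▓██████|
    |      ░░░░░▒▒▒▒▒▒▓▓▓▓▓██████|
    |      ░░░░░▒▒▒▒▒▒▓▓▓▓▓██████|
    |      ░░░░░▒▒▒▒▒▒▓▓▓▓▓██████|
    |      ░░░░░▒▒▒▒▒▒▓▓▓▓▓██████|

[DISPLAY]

                                                      
                                                      
                                                      
                                                      
                                                      
                                                      
   ┏━━━━━━┏━━━━━━━━━━━━━━━━━━━━━━━━━━━━━━━━━━━━━┓     
   ┃ TabCo┃ ImageViewer                         ┃     
   ┠──────┠─────────────────────────────────────┨     
   ┃[repor┃      ░░░░░▒▒▒▒▒▒▓▓▓▓▓██████         ┃     
   ┃──────┃      ░░░░░▒▒▒▒▒▒▓▓▓▓▓██████         ┃     
   ┃status┃      ░░░░░▒▒▒▒▒▒▓▓▓▓▓██████         ┃     
   ┃comple┃      ░░░░░▒▒▒▒▒▒▓▓▓▓▓██████         ┃     
   ┃comple┃      ░░░░░▒▒▒▒▒▒▓▓▓▓▓██████         ┃     
   ┃pendin┃      ░░░░░▒▒▒▒▒▒▓▓▓▓▓██████         ┃     
   ┃comple┃      ░░░░░▒▒▒▒▒▒▓▓▓▓▓██████         ┃     
   ┃cancel┃      ░░░░░▒▒▒▒▒▒▓▓▓▓▓██████         ┃     
   ┃      ┃      ░░░░░▒▒▒▒▒▒▓▓▓▓▓██████         ┃     
   ┃      ┃      ░░░░░▒▒▒▒▒▒▓▓▓▓▓██████         ┃     
   ┃      ┗━━━━━━━━━━━━━━━━━━━━━━━━━━━━━━━━━━━━━┛     
   ┗━━━━━━━━━━━━━━━━━━━━━━━━━━━━━━━┛                  
                                                      
                                                      
                                                      


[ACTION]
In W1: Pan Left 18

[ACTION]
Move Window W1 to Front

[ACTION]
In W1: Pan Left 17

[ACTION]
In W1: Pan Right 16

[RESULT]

                                                      
                                                      
                                                      
                                                      
                                                      
                                                      
   ┏━━━━━━┏━━━━━━━━━━━━━━━━━━━━━━━━━━━━━━━━━━━━━┓     
   ┃ TabCo┃ ImageViewer                         ┃     
   ┠──────┠─────────────────────────────────────┨     
   ┃[repor┃▒▓▓▓▓▓██████                         ┃     
   ┃──────┃▒▓▓▓▓▓██████                         ┃     
   ┃status┃▒▓▓▓▓▓██████                         ┃     
   ┃comple┃▒▓▓▓▓▓██████                         ┃     
   ┃comple┃▒▓▓▓▓▓██████                         ┃     
   ┃pendin┃▒▓▓▓▓▓██████                         ┃     
   ┃comple┃▒▓▓▓▓▓██████                         ┃     
   ┃cancel┃▒▓▓▓▓▓██████                         ┃     
   ┃      ┃▒▓▓▓▓▓██████                         ┃     
   ┃      ┃▒▓▓▓▓▓██████                         ┃     
   ┃      ┗━━━━━━━━━━━━━━━━━━━━━━━━━━━━━━━━━━━━━┛     
   ┗━━━━━━━━━━━━━━━━━━━━━━━━━━━━━━━┛                  
                                                      
                                                      
                                                      
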